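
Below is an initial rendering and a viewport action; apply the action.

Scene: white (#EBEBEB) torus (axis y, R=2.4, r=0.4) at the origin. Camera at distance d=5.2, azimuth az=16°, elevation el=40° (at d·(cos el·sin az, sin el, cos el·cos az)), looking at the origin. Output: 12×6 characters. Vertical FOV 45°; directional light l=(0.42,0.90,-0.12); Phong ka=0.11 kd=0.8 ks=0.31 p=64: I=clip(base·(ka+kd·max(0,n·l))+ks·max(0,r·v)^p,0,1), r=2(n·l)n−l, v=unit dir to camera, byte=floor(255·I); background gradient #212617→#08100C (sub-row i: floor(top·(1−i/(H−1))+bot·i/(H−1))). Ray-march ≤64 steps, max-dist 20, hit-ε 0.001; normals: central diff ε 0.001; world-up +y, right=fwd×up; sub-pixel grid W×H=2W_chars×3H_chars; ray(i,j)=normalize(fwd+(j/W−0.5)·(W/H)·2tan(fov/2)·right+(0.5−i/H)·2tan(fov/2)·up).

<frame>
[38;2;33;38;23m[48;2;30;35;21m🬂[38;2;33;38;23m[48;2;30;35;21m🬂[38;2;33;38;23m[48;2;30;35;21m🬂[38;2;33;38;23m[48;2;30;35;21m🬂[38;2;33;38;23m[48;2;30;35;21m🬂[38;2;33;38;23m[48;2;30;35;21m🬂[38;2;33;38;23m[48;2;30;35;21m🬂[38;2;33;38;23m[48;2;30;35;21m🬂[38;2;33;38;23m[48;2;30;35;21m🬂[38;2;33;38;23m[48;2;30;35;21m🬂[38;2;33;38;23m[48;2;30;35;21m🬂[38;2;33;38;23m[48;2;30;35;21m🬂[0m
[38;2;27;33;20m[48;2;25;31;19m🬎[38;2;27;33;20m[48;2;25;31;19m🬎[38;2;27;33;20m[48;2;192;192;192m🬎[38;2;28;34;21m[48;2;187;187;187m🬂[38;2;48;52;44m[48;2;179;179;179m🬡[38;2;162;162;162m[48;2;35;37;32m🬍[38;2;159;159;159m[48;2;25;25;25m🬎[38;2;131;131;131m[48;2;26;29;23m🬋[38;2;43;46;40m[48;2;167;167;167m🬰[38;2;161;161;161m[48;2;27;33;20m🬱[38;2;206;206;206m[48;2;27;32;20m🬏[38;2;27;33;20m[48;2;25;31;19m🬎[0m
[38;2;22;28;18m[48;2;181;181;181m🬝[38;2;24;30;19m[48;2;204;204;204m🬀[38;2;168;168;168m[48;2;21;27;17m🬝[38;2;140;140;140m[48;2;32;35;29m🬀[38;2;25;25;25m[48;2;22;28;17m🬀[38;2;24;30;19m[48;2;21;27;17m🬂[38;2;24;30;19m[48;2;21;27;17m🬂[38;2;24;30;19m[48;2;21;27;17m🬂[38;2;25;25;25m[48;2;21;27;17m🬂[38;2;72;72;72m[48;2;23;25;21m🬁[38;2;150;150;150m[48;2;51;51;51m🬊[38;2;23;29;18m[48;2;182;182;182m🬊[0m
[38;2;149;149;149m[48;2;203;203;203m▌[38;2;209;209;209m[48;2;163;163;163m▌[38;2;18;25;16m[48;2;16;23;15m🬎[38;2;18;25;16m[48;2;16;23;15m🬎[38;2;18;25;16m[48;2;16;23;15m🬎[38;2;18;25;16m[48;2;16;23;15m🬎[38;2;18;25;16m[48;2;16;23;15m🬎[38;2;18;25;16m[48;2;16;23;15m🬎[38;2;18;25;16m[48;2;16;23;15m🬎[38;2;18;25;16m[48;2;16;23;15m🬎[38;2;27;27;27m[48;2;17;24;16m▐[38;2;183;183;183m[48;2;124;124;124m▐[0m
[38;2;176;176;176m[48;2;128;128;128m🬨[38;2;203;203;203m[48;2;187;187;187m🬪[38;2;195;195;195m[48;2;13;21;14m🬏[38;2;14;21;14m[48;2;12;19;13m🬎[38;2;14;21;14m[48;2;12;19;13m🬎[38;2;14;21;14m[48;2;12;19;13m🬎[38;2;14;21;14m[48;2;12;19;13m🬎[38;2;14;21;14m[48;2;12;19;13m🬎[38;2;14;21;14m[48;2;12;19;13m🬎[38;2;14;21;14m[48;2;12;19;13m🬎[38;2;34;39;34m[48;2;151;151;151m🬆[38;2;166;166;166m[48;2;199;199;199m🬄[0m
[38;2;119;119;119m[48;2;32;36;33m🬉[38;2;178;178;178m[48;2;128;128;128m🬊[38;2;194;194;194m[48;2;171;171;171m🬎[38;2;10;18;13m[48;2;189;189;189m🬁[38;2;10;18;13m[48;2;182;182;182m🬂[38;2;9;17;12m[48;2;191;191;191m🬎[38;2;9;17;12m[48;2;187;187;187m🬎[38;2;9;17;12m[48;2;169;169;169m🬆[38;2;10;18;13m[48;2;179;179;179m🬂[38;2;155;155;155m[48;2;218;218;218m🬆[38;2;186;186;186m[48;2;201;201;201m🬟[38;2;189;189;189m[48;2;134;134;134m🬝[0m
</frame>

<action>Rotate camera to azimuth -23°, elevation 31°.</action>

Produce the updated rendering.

<frame>
[38;2;33;38;23m[48;2;30;35;21m🬂[38;2;33;38;23m[48;2;30;35;21m🬂[38;2;33;38;23m[48;2;30;35;21m🬂[38;2;33;38;23m[48;2;30;35;21m🬂[38;2;33;38;23m[48;2;30;35;21m🬂[38;2;33;38;23m[48;2;30;35;21m🬂[38;2;33;38;23m[48;2;30;35;21m🬂[38;2;33;38;23m[48;2;30;35;21m🬂[38;2;33;38;23m[48;2;30;35;21m🬂[38;2;33;38;23m[48;2;30;35;21m🬂[38;2;33;38;23m[48;2;30;35;21m🬂[38;2;33;38;23m[48;2;30;35;21m🬂[0m
[38;2;27;33;20m[48;2;25;31;19m🬎[38;2;27;33;20m[48;2;25;31;19m🬎[38;2;27;33;20m[48;2;25;31;19m🬎[38;2;27;33;20m[48;2;189;189;189m🬎[38;2;27;33;20m[48;2;178;178;178m🬎[38;2;27;33;20m[48;2;100;100;100m🬎[38;2;27;33;20m[48;2;78;78;78m🬎[38;2;27;33;20m[48;2;88;88;88m🬎[38;2;27;33;20m[48;2;136;136;136m🬎[38;2;192;192;192m[48;2;27;32;20m🬏[38;2;27;33;20m[48;2;25;31;19m🬎[38;2;27;33;20m[48;2;25;31;19m🬎[0m
[38;2;22;28;18m[48;2;187;187;187m🬝[38;2;24;30;19m[48;2;196;196;196m🬂[38;2;162;162;162m[48;2;25;25;25m🬝[38;2;126;126;126m[48;2;31;34;29m🬂[38;2;59;59;59m[48;2;22;26;20m🬀[38;2;25;25;25m[48;2;21;27;17m🬂[38;2;25;25;25m[48;2;21;27;17m🬂[38;2;25;25;25m[48;2;21;27;17m🬂[38;2;25;25;25m[48;2;21;27;17m🬎[38;2;119;119;119m[48;2;32;33;31m🬁[38;2;159;159;159m[48;2;55;57;54m🬈[38;2;23;29;18m[48;2;185;185;185m🬊[0m
[38;2;163;163;163m[48;2;204;204;204m▌[38;2;156;156;156m[48;2;209;209;209m▐[38;2;25;25;25m[48;2;17;24;15m🬀[38;2;18;25;16m[48;2;16;23;15m🬎[38;2;18;25;16m[48;2;16;23;15m🬎[38;2;18;25;16m[48;2;16;23;15m🬎[38;2;18;25;16m[48;2;16;23;15m🬎[38;2;18;25;16m[48;2;16;23;15m🬎[38;2;18;25;16m[48;2;16;23;15m🬎[38;2;18;25;16m[48;2;16;23;15m🬎[38;2;21;24;20m[48;2;56;56;56m🬛[38;2;137;137;137m[48;2;181;181;181m🬄[0m
[38;2;162;162;162m[48;2;103;103;103m🬊[38;2;202;202;202m[48;2;165;165;165m🬎[38;2;203;203;203m[48;2;14;21;14m🬱[38;2;14;21;14m[48;2;204;204;204m🬎[38;2;14;21;14m[48;2;12;19;13m🬎[38;2;14;21;14m[48;2;12;19;13m🬎[38;2;14;21;14m[48;2;12;19;13m🬎[38;2;14;21;14m[48;2;12;19;13m🬎[38;2;13;21;14m[48;2;169;169;169m🬝[38;2;14;21;14m[48;2;193;193;193m🬎[38;2;15;22;15m[48;2;184;184;184m🬀[38;2;189;189;189m[48;2;166;166;166m🬝[0m
[38;2;75;75;75m[48;2;15;19;17m🬁[38;2;115;115;115m[48;2;42;42;42m🬊[38;2;157;157;157m[48;2;92;92;92m🬊[38;2;173;173;173m[48;2;113;113;113m🬎[38;2;187;187;187m[48;2;134;134;134m🬎[38;2;192;192;192m[48;2;146;146;146m🬎[38;2;194;194;194m[48;2;150;150;150m🬎[38;2;204;204;204m[48;2;149;149;149m🬎[38;2;202;202;202m[48;2;141;141;141m🬎[38;2;213;213;213m[48;2;145;145;145m🬂[38;2;168;168;168m[48;2;111;111;111m🬆[38;2;122;122;122m[48;2;34;38;36m🬎[0m
</frame>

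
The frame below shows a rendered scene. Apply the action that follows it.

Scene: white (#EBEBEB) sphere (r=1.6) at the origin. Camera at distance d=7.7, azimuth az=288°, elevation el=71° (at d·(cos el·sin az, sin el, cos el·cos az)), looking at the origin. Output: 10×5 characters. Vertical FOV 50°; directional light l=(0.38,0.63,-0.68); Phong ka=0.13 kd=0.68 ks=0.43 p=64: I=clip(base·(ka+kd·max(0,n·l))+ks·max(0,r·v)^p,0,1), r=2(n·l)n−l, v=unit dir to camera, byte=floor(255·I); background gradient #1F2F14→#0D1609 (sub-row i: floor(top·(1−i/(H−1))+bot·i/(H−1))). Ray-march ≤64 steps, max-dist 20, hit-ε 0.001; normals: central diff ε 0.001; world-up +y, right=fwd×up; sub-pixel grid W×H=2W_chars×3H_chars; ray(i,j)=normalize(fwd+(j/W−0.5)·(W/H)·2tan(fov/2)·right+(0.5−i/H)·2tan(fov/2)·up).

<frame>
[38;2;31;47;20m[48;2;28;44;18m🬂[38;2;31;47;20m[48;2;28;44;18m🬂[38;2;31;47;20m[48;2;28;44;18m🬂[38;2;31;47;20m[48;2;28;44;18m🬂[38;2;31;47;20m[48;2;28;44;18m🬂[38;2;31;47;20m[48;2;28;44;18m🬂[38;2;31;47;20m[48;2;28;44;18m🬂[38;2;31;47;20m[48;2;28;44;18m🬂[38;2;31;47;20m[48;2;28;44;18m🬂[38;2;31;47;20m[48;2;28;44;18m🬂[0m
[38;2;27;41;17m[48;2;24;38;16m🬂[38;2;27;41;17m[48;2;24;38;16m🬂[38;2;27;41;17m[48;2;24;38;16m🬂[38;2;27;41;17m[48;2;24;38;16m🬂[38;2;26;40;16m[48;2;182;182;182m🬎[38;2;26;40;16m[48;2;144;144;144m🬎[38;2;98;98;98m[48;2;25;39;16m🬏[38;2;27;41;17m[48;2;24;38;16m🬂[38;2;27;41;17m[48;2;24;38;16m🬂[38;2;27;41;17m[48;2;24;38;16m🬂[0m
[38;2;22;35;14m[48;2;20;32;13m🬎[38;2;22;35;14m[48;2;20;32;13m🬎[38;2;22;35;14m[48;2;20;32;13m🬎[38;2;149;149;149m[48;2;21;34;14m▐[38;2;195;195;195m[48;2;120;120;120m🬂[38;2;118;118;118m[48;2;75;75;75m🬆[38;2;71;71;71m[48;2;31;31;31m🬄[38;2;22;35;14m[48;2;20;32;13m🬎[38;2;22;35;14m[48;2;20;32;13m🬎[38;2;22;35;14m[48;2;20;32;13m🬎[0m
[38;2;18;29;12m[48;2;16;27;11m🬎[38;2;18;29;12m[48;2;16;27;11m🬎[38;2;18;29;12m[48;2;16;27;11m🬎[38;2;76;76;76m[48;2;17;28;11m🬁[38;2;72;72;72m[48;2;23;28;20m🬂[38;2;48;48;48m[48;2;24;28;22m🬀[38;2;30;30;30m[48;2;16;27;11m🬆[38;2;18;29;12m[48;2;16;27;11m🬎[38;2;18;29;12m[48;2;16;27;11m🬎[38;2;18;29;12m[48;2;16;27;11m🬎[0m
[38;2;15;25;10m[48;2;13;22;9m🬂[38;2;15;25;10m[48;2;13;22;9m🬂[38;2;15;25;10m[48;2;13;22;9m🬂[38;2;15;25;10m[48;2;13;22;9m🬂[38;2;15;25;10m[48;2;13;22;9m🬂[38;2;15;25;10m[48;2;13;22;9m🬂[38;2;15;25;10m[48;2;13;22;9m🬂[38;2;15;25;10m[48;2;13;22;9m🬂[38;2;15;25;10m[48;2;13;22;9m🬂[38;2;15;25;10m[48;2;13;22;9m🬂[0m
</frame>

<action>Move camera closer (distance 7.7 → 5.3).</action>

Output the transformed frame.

<frame>
[38;2;31;47;20m[48;2;28;44;18m🬂[38;2;31;47;20m[48;2;28;44;18m🬂[38;2;31;47;20m[48;2;28;44;18m🬂[38;2;31;47;20m[48;2;28;44;18m🬂[38;2;31;47;20m[48;2;28;44;18m🬂[38;2;31;47;20m[48;2;28;44;18m🬂[38;2;31;47;20m[48;2;28;44;18m🬂[38;2;31;47;20m[48;2;28;44;18m🬂[38;2;31;47;20m[48;2;28;44;18m🬂[38;2;31;47;20m[48;2;28;44;18m🬂[0m
[38;2;27;41;17m[48;2;24;38;16m🬂[38;2;27;41;17m[48;2;24;38;16m🬂[38;2;27;41;17m[48;2;24;38;16m🬂[38;2;26;40;16m[48;2;176;176;176m🬆[38;2;255;255;255m[48;2;171;171;171m🬏[38;2;152;152;152m[48;2;131;131;131m🬆[38;2;108;108;108m[48;2;27;41;17m🬺[38;2;63;63;63m[48;2;25;39;16m🬏[38;2;27;41;17m[48;2;24;38;16m🬂[38;2;27;41;17m[48;2;24;38;16m🬂[0m
[38;2;22;35;14m[48;2;20;32;13m🬎[38;2;22;35;14m[48;2;20;32;13m🬎[38;2;134;134;134m[48;2;22;34;14m🬦[38;2;152;152;152m[48;2;125;125;125m🬆[38;2;134;134;134m[48;2;107;107;107m🬆[38;2;110;110;110m[48;2;84;84;84m🬆[38;2;81;81;81m[48;2;53;53;53m🬆[38;2;52;52;52m[48;2;29;32;28m🬀[38;2;22;35;14m[48;2;20;32;13m🬎[38;2;22;35;14m[48;2;20;32;13m🬎[0m
[38;2;18;29;12m[48;2;16;27;11m🬎[38;2;18;29;12m[48;2;16;27;11m🬎[38;2;18;29;12m[48;2;16;27;11m🬎[38;2;88;88;88m[48;2;30;36;28m🬎[38;2;78;78;78m[48;2;44;44;44m🬆[38;2;61;61;61m[48;2;35;35;35m🬂[38;2;39;39;39m[48;2;30;30;30m🬀[38;2;30;30;30m[48;2;17;28;11m🬄[38;2;18;29;12m[48;2;16;27;11m🬎[38;2;18;29;12m[48;2;16;27;11m🬎[0m
[38;2;15;25;10m[48;2;13;22;9m🬂[38;2;15;25;10m[48;2;13;22;9m🬂[38;2;15;25;10m[48;2;13;22;9m🬂[38;2;15;25;10m[48;2;13;22;9m🬂[38;2;30;30;30m[48;2;13;22;9m🬂[38;2;30;30;30m[48;2;13;22;9m🬂[38;2;30;30;30m[48;2;13;23;9m🬀[38;2;15;25;10m[48;2;13;22;9m🬂[38;2;15;25;10m[48;2;13;22;9m🬂[38;2;15;25;10m[48;2;13;22;9m🬂[0m
</frame>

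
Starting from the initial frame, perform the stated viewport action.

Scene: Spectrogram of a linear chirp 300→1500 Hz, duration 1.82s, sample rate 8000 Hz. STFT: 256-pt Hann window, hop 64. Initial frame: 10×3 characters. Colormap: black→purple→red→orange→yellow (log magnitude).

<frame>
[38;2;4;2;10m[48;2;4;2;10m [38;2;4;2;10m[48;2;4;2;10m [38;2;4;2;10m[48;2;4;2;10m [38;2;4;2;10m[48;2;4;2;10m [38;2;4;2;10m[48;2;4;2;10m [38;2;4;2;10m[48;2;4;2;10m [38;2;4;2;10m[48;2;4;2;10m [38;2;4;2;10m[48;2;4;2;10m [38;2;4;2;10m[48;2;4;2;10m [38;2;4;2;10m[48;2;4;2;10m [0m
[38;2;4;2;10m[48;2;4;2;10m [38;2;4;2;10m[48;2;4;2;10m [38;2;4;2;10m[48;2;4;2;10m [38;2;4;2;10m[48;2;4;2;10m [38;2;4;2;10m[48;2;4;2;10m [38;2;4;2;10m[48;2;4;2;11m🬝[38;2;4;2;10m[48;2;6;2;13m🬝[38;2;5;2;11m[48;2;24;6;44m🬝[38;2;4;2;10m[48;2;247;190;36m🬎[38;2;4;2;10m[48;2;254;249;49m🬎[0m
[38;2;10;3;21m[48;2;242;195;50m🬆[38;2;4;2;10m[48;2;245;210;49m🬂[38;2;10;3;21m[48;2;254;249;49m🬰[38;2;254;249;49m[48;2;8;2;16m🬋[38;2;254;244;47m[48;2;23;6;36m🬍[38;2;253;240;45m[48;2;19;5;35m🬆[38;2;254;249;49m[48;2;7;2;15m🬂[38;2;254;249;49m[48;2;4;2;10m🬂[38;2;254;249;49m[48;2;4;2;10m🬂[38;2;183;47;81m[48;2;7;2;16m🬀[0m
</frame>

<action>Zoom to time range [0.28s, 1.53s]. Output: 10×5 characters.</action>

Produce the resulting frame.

<frame>
[38;2;4;2;10m[48;2;4;2;10m [38;2;4;2;10m[48;2;4;2;10m [38;2;4;2;10m[48;2;4;2;10m [38;2;4;2;10m[48;2;4;2;10m [38;2;4;2;10m[48;2;4;2;10m [38;2;4;2;10m[48;2;4;2;10m [38;2;4;2;10m[48;2;4;2;10m [38;2;4;2;10m[48;2;4;2;10m [38;2;4;2;10m[48;2;4;2;10m [38;2;4;2;10m[48;2;4;2;10m [0m
[38;2;4;2;10m[48;2;4;2;10m [38;2;4;2;10m[48;2;4;2;10m [38;2;4;2;10m[48;2;4;2;10m [38;2;4;2;10m[48;2;4;2;10m [38;2;4;2;10m[48;2;4;2;10m [38;2;4;2;10m[48;2;4;2;10m [38;2;4;2;10m[48;2;4;2;10m [38;2;4;2;10m[48;2;4;2;10m [38;2;4;2;10m[48;2;4;2;10m [38;2;4;2;10m[48;2;4;2;10m [0m
[38;2;4;2;10m[48;2;4;2;10m [38;2;4;2;10m[48;2;4;2;10m [38;2;4;2;10m[48;2;4;2;10m [38;2;4;2;10m[48;2;4;2;10m [38;2;4;2;10m[48;2;4;2;10m [38;2;4;2;10m[48;2;4;2;10m [38;2;4;2;10m[48;2;4;2;10m [38;2;4;2;10m[48;2;4;2;10m [38;2;4;2;10m[48;2;4;2;10m [38;2;4;2;10m[48;2;4;2;11m🬝[0m
[38;2;4;2;10m[48;2;5;2;11m🬎[38;2;4;2;10m[48;2;8;2;17m🬎[38;2;6;2;13m[48;2;36;8;64m🬝[38;2;4;2;10m[48;2;244;184;39m🬎[38;2;5;2;11m[48;2;254;249;49m🬎[38;2;7;2;16m[48;2;254;249;49m🬎[38;2;13;3;26m[48;2;245;202;45m🬆[38;2;5;2;12m[48;2;253;230;41m🬂[38;2;26;6;43m[48;2;254;249;49m🬰[38;2;254;249;49m[48;2;58;15;39m🬋[0m
[38;2;253;228;40m[48;2;5;2;11m🬎[38;2;247;207;42m[48;2;18;5;34m🬆[38;2;254;249;49m[48;2;7;2;16m🬂[38;2;254;249;49m[48;2;5;2;11m🬂[38;2;252;191;26m[48;2;15;4;26m🬀[38;2;20;5;36m[48;2;5;2;11m🬀[38;2;6;2;14m[48;2;4;2;10m🬂[38;2;4;2;11m[48;2;4;2;10m🬂[38;2;4;2;10m[48;2;4;2;10m [38;2;4;2;10m[48;2;4;2;10m [0m
</frame>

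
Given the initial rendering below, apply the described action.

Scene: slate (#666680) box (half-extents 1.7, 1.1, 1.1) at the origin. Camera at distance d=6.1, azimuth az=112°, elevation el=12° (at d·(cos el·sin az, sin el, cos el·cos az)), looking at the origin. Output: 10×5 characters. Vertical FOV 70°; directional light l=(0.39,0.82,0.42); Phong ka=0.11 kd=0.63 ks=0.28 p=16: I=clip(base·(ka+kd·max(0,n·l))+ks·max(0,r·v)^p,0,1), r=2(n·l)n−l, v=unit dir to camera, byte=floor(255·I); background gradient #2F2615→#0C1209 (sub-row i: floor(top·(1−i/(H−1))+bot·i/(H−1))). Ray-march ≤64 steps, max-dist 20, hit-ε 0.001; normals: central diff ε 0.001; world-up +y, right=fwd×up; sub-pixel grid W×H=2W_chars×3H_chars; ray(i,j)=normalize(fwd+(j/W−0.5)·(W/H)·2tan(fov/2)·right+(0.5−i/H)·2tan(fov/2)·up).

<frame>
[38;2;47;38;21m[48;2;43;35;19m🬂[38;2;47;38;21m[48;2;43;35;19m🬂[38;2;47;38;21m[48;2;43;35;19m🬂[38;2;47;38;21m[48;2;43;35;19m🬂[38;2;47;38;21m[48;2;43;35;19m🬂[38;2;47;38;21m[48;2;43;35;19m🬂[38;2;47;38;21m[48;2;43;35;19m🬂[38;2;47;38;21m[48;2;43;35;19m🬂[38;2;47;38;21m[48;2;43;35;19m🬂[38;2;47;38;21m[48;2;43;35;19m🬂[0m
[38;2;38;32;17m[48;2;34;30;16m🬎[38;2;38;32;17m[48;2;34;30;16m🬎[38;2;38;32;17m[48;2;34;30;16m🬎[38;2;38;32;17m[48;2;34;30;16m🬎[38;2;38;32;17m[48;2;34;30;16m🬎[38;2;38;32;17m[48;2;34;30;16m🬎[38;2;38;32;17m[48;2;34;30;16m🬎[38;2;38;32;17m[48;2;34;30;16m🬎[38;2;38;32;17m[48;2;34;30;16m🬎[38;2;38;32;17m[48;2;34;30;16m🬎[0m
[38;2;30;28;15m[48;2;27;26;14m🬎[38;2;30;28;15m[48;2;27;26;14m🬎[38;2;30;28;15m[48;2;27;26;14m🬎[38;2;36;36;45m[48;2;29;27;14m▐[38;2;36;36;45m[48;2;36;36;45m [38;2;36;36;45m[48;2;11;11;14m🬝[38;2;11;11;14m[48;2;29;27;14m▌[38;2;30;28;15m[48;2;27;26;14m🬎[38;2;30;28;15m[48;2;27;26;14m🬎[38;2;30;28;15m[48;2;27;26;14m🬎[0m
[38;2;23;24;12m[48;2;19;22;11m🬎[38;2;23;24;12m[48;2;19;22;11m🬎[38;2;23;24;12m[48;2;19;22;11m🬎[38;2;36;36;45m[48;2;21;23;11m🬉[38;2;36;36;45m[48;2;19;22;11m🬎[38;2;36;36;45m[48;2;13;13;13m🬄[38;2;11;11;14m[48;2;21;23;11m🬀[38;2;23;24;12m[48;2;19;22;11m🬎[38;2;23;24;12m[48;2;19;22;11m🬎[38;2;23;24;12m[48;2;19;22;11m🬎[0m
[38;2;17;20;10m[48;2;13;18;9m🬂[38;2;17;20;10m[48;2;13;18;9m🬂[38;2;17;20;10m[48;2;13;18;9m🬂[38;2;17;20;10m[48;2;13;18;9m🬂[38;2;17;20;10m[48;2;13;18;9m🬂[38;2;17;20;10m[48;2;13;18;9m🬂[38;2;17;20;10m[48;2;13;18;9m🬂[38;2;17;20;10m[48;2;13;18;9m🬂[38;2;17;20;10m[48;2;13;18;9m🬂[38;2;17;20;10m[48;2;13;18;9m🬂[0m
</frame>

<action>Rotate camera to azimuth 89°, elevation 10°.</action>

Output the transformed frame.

<frame>
[38;2;47;38;21m[48;2;43;35;19m🬂[38;2;47;38;21m[48;2;43;35;19m🬂[38;2;47;38;21m[48;2;43;35;19m🬂[38;2;47;38;21m[48;2;43;35;19m🬂[38;2;47;38;21m[48;2;43;35;19m🬂[38;2;47;38;21m[48;2;43;35;19m🬂[38;2;47;38;21m[48;2;43;35;19m🬂[38;2;47;38;21m[48;2;43;35;19m🬂[38;2;47;38;21m[48;2;43;35;19m🬂[38;2;47;38;21m[48;2;43;35;19m🬂[0m
[38;2;38;32;17m[48;2;34;30;16m🬎[38;2;38;32;17m[48;2;34;30;16m🬎[38;2;38;32;17m[48;2;34;30;16m🬎[38;2;38;32;17m[48;2;34;30;16m🬎[38;2;38;32;17m[48;2;34;30;16m🬎[38;2;38;32;17m[48;2;34;30;16m🬎[38;2;38;32;17m[48;2;34;30;16m🬎[38;2;38;32;17m[48;2;34;30;16m🬎[38;2;38;32;17m[48;2;34;30;16m🬎[38;2;38;32;17m[48;2;34;30;16m🬎[0m
[38;2;30;28;15m[48;2;27;26;14m🬎[38;2;30;28;15m[48;2;27;26;14m🬎[38;2;30;28;15m[48;2;27;26;14m🬎[38;2;30;28;15m[48;2;27;26;14m🬎[38;2;36;36;45m[48;2;36;36;45m [38;2;36;36;45m[48;2;36;36;45m [38;2;36;36;45m[48;2;29;27;14m▌[38;2;30;28;15m[48;2;27;26;14m🬎[38;2;30;28;15m[48;2;27;26;14m🬎[38;2;30;28;15m[48;2;27;26;14m🬎[0m
[38;2;23;24;12m[48;2;19;22;11m🬎[38;2;23;24;12m[48;2;19;22;11m🬎[38;2;23;24;12m[48;2;19;22;11m🬎[38;2;23;24;12m[48;2;19;22;11m🬎[38;2;36;36;45m[48;2;19;22;11m🬎[38;2;36;36;45m[48;2;19;22;11m🬎[38;2;36;36;45m[48;2;21;23;11m🬄[38;2;23;24;12m[48;2;19;22;11m🬎[38;2;23;24;12m[48;2;19;22;11m🬎[38;2;23;24;12m[48;2;19;22;11m🬎[0m
[38;2;17;20;10m[48;2;13;18;9m🬂[38;2;17;20;10m[48;2;13;18;9m🬂[38;2;17;20;10m[48;2;13;18;9m🬂[38;2;17;20;10m[48;2;13;18;9m🬂[38;2;17;20;10m[48;2;13;18;9m🬂[38;2;17;20;10m[48;2;13;18;9m🬂[38;2;17;20;10m[48;2;13;18;9m🬂[38;2;17;20;10m[48;2;13;18;9m🬂[38;2;17;20;10m[48;2;13;18;9m🬂[38;2;17;20;10m[48;2;13;18;9m🬂[0m
</frame>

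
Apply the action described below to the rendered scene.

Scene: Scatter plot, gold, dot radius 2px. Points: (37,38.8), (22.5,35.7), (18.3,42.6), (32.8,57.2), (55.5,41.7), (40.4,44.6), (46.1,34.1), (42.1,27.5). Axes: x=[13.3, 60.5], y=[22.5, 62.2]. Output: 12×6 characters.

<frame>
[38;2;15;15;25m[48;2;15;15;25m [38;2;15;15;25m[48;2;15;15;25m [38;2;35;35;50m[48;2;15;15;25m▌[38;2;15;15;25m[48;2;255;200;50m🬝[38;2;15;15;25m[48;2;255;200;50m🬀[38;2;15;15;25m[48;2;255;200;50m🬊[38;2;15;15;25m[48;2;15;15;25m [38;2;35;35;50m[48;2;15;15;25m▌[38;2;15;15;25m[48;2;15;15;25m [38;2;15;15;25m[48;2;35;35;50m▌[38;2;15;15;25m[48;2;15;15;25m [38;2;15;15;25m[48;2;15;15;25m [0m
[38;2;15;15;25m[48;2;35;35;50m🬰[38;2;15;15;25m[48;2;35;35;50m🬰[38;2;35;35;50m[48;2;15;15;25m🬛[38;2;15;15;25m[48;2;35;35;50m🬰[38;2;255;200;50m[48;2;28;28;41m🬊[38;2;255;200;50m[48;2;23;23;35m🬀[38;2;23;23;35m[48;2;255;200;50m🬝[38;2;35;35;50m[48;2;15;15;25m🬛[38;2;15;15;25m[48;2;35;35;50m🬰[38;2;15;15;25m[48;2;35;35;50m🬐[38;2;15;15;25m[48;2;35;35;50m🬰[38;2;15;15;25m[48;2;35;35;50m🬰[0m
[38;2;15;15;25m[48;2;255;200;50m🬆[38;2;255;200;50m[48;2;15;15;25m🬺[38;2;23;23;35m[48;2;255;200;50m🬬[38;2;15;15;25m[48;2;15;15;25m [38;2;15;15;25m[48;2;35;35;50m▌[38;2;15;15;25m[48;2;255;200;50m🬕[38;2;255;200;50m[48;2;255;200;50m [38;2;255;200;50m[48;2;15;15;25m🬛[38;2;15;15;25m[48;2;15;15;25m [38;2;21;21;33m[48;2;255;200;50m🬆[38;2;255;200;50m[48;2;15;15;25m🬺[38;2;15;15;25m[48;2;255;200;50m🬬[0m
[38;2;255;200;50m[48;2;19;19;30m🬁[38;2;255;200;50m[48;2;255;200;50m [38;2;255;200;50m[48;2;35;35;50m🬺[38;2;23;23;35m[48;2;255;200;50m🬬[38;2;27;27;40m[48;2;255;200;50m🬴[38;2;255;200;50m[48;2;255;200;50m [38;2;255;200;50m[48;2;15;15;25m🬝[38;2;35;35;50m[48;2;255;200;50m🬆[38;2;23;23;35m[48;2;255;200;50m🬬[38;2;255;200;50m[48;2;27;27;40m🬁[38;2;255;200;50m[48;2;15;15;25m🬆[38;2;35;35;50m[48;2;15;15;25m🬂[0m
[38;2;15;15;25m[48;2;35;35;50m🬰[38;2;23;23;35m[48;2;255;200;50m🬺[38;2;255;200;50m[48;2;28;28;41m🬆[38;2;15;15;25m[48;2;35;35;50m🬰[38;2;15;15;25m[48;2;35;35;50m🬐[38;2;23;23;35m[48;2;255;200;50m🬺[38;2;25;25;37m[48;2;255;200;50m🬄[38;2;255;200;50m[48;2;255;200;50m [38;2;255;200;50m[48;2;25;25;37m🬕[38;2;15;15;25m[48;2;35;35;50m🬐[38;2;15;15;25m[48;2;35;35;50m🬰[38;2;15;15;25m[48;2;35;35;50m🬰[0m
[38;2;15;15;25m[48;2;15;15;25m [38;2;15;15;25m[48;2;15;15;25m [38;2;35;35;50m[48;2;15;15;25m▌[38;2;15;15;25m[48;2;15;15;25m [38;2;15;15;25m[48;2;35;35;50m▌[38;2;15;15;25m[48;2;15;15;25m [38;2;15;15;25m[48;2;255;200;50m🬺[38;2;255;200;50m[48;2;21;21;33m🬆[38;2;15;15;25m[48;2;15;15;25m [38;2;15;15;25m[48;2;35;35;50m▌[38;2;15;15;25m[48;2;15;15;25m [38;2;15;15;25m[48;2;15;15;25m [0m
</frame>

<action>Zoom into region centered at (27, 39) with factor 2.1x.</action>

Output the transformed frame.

<frame>
[38;2;15;15;25m[48;2;15;15;25m [38;2;15;15;25m[48;2;15;15;25m [38;2;35;35;50m[48;2;15;15;25m▌[38;2;15;15;25m[48;2;15;15;25m [38;2;15;15;25m[48;2;35;35;50m▌[38;2;15;15;25m[48;2;15;15;25m [38;2;15;15;25m[48;2;15;15;25m [38;2;35;35;50m[48;2;15;15;25m▌[38;2;15;15;25m[48;2;15;15;25m [38;2;15;15;25m[48;2;35;35;50m▌[38;2;15;15;25m[48;2;15;15;25m [38;2;15;15;25m[48;2;15;15;25m [0m
[38;2;21;21;33m[48;2;255;200;50m🬆[38;2;255;200;50m[48;2;15;15;25m🬺[38;2;27;27;40m[48;2;255;200;50m🬬[38;2;15;15;25m[48;2;35;35;50m🬰[38;2;15;15;25m[48;2;35;35;50m🬐[38;2;15;15;25m[48;2;35;35;50m🬰[38;2;15;15;25m[48;2;35;35;50m🬰[38;2;35;35;50m[48;2;15;15;25m🬛[38;2;15;15;25m[48;2;35;35;50m🬰[38;2;15;15;25m[48;2;35;35;50m🬐[38;2;15;15;25m[48;2;35;35;50m🬰[38;2;15;15;25m[48;2;35;35;50m🬰[0m
[38;2;15;15;25m[48;2;255;200;50m🬺[38;2;255;200;50m[48;2;15;15;25m🬆[38;2;35;35;50m[48;2;15;15;25m▌[38;2;15;15;25m[48;2;15;15;25m [38;2;15;15;25m[48;2;35;35;50m▌[38;2;15;15;25m[48;2;15;15;25m [38;2;15;15;25m[48;2;15;15;25m [38;2;35;35;50m[48;2;15;15;25m▌[38;2;15;15;25m[48;2;15;15;25m [38;2;23;23;35m[48;2;255;200;50m🬝[38;2;15;15;25m[48;2;255;200;50m🬀[38;2;15;15;25m[48;2;255;200;50m🬊[0m
[38;2;35;35;50m[48;2;15;15;25m🬂[38;2;35;35;50m[48;2;15;15;25m🬂[38;2;35;35;50m[48;2;255;200;50m🬆[38;2;255;200;50m[48;2;35;35;50m🬺[38;2;31;31;45m[48;2;255;200;50m🬬[38;2;35;35;50m[48;2;15;15;25m🬂[38;2;35;35;50m[48;2;15;15;25m🬂[38;2;35;35;50m[48;2;15;15;25m🬕[38;2;35;35;50m[48;2;15;15;25m🬂[38;2;35;35;50m[48;2;15;15;25m🬨[38;2;255;200;50m[48;2;15;15;25m🬊[38;2;255;200;50m[48;2;19;19;30m🬀[0m
[38;2;15;15;25m[48;2;35;35;50m🬰[38;2;15;15;25m[48;2;35;35;50m🬰[38;2;255;200;50m[48;2;31;31;45m🬁[38;2;255;200;50m[48;2;21;21;33m🬆[38;2;15;15;25m[48;2;35;35;50m🬐[38;2;15;15;25m[48;2;35;35;50m🬰[38;2;15;15;25m[48;2;35;35;50m🬰[38;2;35;35;50m[48;2;15;15;25m🬛[38;2;15;15;25m[48;2;35;35;50m🬰[38;2;15;15;25m[48;2;35;35;50m🬐[38;2;15;15;25m[48;2;35;35;50m🬰[38;2;15;15;25m[48;2;35;35;50m🬰[0m
[38;2;15;15;25m[48;2;15;15;25m [38;2;15;15;25m[48;2;15;15;25m [38;2;35;35;50m[48;2;15;15;25m▌[38;2;15;15;25m[48;2;15;15;25m [38;2;15;15;25m[48;2;35;35;50m▌[38;2;15;15;25m[48;2;15;15;25m [38;2;15;15;25m[48;2;15;15;25m [38;2;35;35;50m[48;2;15;15;25m▌[38;2;15;15;25m[48;2;15;15;25m [38;2;15;15;25m[48;2;35;35;50m▌[38;2;15;15;25m[48;2;15;15;25m [38;2;15;15;25m[48;2;15;15;25m [0m
</frame>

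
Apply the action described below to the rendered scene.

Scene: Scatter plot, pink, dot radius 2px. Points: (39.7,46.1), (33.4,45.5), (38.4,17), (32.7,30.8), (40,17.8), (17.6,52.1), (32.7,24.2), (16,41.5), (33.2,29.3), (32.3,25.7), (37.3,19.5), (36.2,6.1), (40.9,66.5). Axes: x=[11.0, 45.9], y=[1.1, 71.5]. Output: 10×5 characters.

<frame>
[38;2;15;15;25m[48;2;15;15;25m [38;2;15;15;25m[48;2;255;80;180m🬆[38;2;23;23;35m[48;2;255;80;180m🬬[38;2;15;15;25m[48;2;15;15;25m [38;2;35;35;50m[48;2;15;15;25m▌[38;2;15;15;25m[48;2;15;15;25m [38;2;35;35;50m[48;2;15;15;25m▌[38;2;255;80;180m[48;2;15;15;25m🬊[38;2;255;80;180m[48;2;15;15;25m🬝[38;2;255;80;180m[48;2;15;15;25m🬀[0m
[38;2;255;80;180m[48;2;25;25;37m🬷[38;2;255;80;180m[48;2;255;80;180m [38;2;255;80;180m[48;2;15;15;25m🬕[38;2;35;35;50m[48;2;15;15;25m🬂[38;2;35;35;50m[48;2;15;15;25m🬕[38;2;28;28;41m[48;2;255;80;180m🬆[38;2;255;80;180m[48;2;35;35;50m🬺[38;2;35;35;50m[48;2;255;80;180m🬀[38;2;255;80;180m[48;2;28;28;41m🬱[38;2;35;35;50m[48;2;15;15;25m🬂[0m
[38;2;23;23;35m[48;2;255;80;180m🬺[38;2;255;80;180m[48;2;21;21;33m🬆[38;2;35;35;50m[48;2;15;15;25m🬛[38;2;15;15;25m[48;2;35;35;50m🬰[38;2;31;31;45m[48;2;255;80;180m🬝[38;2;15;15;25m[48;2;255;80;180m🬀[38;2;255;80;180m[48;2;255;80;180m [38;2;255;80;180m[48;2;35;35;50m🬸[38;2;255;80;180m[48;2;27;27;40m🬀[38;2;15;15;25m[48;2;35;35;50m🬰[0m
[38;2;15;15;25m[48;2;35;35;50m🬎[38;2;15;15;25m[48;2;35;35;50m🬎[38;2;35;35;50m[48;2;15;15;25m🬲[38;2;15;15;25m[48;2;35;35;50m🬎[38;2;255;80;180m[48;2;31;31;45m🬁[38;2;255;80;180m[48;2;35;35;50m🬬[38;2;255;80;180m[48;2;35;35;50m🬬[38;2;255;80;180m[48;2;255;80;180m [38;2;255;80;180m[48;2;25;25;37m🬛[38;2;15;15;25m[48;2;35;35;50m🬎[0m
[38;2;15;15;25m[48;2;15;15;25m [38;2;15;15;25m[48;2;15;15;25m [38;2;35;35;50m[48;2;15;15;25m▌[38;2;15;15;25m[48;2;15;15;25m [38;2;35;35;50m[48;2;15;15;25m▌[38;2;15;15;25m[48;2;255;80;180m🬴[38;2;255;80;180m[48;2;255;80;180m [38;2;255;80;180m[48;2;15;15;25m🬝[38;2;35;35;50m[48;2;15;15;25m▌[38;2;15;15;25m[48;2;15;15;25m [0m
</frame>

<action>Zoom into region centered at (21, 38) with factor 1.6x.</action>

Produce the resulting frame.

<frame>
[38;2;15;15;25m[48;2;15;15;25m [38;2;15;15;25m[48;2;15;15;25m [38;2;28;28;41m[48;2;255;80;180m🬆[38;2;255;80;180m[48;2;15;15;25m🬺[38;2;23;23;35m[48;2;255;80;180m🬬[38;2;15;15;25m[48;2;15;15;25m [38;2;35;35;50m[48;2;15;15;25m▌[38;2;15;15;25m[48;2;15;15;25m [38;2;35;35;50m[48;2;15;15;25m▌[38;2;15;15;25m[48;2;15;15;25m [0m
[38;2;35;35;50m[48;2;15;15;25m🬂[38;2;23;23;35m[48;2;255;80;180m🬝[38;2;35;35;50m[48;2;255;80;180m🬀[38;2;255;80;180m[48;2;15;15;25m🬴[38;2;35;35;50m[48;2;15;15;25m🬕[38;2;35;35;50m[48;2;15;15;25m🬂[38;2;35;35;50m[48;2;15;15;25m🬕[38;2;35;35;50m[48;2;15;15;25m🬂[38;2;35;35;50m[48;2;15;15;25m🬕[38;2;35;35;50m[48;2;15;15;25m🬂[0m
[38;2;15;15;25m[48;2;35;35;50m🬰[38;2;15;15;25m[48;2;35;35;50m🬰[38;2;255;80;180m[48;2;28;28;41m🬊[38;2;255;80;180m[48;2;23;23;35m🬀[38;2;35;35;50m[48;2;15;15;25m🬛[38;2;15;15;25m[48;2;35;35;50m🬰[38;2;35;35;50m[48;2;15;15;25m🬛[38;2;15;15;25m[48;2;35;35;50m🬰[38;2;35;35;50m[48;2;15;15;25m🬛[38;2;21;21;33m[48;2;255;80;180m🬆[0m
[38;2;15;15;25m[48;2;35;35;50m🬎[38;2;15;15;25m[48;2;35;35;50m🬎[38;2;35;35;50m[48;2;15;15;25m🬲[38;2;15;15;25m[48;2;35;35;50m🬎[38;2;35;35;50m[48;2;15;15;25m🬲[38;2;15;15;25m[48;2;35;35;50m🬎[38;2;35;35;50m[48;2;15;15;25m🬲[38;2;15;15;25m[48;2;35;35;50m🬎[38;2;35;35;50m[48;2;255;80;180m▌[38;2;255;80;180m[48;2;255;80;180m [0m
[38;2;15;15;25m[48;2;15;15;25m [38;2;15;15;25m[48;2;15;15;25m [38;2;35;35;50m[48;2;15;15;25m▌[38;2;15;15;25m[48;2;15;15;25m [38;2;35;35;50m[48;2;15;15;25m▌[38;2;15;15;25m[48;2;15;15;25m [38;2;35;35;50m[48;2;15;15;25m▌[38;2;15;15;25m[48;2;15;15;25m [38;2;35;35;50m[48;2;15;15;25m▌[38;2;255;80;180m[48;2;15;15;25m🬊[0m
</frame>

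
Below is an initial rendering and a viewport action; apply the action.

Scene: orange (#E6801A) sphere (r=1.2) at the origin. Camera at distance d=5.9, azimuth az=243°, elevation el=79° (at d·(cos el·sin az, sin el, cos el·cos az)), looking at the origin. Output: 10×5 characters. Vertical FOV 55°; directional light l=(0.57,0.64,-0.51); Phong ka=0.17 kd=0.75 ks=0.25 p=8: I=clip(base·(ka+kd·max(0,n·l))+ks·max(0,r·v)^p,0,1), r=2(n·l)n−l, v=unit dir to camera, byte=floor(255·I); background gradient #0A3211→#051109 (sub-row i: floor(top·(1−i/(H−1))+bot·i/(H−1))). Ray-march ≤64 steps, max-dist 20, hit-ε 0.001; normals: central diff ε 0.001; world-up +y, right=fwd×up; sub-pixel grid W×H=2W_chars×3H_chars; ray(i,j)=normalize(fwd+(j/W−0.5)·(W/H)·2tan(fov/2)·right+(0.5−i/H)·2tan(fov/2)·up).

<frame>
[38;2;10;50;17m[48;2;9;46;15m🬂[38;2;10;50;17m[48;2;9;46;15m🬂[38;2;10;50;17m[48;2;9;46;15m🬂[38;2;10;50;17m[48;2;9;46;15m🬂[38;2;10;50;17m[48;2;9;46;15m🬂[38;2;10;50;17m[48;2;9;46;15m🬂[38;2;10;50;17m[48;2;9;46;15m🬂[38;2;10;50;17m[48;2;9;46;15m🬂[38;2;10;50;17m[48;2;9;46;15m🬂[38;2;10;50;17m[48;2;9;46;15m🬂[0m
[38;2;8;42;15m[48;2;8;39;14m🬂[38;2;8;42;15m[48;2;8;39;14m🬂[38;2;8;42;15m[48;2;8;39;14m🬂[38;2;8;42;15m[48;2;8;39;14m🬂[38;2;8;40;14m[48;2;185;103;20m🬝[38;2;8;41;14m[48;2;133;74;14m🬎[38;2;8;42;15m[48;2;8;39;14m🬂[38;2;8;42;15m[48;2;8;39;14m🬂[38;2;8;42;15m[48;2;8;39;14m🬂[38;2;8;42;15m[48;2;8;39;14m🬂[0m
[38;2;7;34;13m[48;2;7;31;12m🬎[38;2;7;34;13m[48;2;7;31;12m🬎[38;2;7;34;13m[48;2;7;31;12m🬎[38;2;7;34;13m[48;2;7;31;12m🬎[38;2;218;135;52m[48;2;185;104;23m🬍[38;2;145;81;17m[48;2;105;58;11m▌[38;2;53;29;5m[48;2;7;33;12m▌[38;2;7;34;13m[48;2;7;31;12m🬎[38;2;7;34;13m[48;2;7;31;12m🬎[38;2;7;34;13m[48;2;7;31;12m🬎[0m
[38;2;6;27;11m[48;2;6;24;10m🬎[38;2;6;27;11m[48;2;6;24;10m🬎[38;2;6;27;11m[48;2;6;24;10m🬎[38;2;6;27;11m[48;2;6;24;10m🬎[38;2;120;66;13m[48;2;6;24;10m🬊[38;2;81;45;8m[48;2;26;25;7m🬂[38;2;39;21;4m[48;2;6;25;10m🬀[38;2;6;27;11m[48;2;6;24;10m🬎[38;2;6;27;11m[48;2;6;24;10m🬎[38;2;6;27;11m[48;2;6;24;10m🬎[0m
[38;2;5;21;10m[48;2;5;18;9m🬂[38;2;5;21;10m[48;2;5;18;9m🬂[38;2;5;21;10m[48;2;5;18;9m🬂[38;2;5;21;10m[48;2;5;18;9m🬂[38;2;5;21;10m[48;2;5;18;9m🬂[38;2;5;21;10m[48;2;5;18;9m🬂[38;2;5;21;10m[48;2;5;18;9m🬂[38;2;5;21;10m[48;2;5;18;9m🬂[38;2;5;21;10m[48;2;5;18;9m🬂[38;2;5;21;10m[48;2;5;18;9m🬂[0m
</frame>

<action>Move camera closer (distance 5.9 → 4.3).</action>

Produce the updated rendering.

<frame>
[38;2;10;50;17m[48;2;9;46;15m🬂[38;2;10;50;17m[48;2;9;46;15m🬂[38;2;10;50;17m[48;2;9;46;15m🬂[38;2;10;50;17m[48;2;9;46;15m🬂[38;2;10;50;17m[48;2;9;46;15m🬂[38;2;10;50;17m[48;2;9;46;15m🬂[38;2;10;50;17m[48;2;9;46;15m🬂[38;2;10;50;17m[48;2;9;46;15m🬂[38;2;10;50;17m[48;2;9;46;15m🬂[38;2;10;50;17m[48;2;9;46;15m🬂[0m
[38;2;8;42;15m[48;2;8;39;14m🬂[38;2;8;42;15m[48;2;8;39;14m🬂[38;2;8;42;15m[48;2;8;39;14m🬂[38;2;8;40;14m[48;2;209;116;23m🬝[38;2;8;42;15m[48;2;190;107;24m🬂[38;2;8;42;15m[48;2;144;80;16m🬂[38;2;19;38;12m[48;2;94;52;10m🬨[38;2;8;42;15m[48;2;8;39;14m🬂[38;2;8;42;15m[48;2;8;39;14m🬂[38;2;8;42;15m[48;2;8;39;14m🬂[0m
[38;2;7;34;13m[48;2;7;31;12m🬎[38;2;7;34;13m[48;2;7;31;12m🬎[38;2;7;34;13m[48;2;7;31;12m🬎[38;2;7;35;13m[48;2;199;113;26m🬀[38;2;227;146;65m[48;2;176;104;32m🬆[38;2;151;85;19m[48;2;121;67;13m🬄[38;2;89;50;9m[48;2;52;29;5m▌[38;2;7;33;12m[48;2;39;21;4m🬨[38;2;7;34;13m[48;2;7;31;12m🬎[38;2;7;34;13m[48;2;7;31;12m🬎[0m
[38;2;6;27;11m[48;2;6;24;10m🬎[38;2;6;27;11m[48;2;6;24;10m🬎[38;2;6;27;11m[48;2;6;24;10m🬎[38;2;152;84;16m[48;2;6;25;10m🬉[38;2;140;78;15m[48;2;96;53;10m🬆[38;2;100;55;11m[48;2;57;31;6m🬆[38;2;43;23;4m[48;2;6;24;10m🬝[38;2;6;27;11m[48;2;6;24;10m🬎[38;2;6;27;11m[48;2;6;24;10m🬎[38;2;6;27;11m[48;2;6;24;10m🬎[0m
[38;2;5;21;10m[48;2;5;18;9m🬂[38;2;5;21;10m[48;2;5;18;9m🬂[38;2;5;21;10m[48;2;5;18;9m🬂[38;2;5;21;10m[48;2;5;18;9m🬂[38;2;5;21;10m[48;2;5;18;9m🬂[38;2;5;21;10m[48;2;5;18;9m🬂[38;2;5;21;10m[48;2;5;18;9m🬂[38;2;5;21;10m[48;2;5;18;9m🬂[38;2;5;21;10m[48;2;5;18;9m🬂[38;2;5;21;10m[48;2;5;18;9m🬂[0m
</frame>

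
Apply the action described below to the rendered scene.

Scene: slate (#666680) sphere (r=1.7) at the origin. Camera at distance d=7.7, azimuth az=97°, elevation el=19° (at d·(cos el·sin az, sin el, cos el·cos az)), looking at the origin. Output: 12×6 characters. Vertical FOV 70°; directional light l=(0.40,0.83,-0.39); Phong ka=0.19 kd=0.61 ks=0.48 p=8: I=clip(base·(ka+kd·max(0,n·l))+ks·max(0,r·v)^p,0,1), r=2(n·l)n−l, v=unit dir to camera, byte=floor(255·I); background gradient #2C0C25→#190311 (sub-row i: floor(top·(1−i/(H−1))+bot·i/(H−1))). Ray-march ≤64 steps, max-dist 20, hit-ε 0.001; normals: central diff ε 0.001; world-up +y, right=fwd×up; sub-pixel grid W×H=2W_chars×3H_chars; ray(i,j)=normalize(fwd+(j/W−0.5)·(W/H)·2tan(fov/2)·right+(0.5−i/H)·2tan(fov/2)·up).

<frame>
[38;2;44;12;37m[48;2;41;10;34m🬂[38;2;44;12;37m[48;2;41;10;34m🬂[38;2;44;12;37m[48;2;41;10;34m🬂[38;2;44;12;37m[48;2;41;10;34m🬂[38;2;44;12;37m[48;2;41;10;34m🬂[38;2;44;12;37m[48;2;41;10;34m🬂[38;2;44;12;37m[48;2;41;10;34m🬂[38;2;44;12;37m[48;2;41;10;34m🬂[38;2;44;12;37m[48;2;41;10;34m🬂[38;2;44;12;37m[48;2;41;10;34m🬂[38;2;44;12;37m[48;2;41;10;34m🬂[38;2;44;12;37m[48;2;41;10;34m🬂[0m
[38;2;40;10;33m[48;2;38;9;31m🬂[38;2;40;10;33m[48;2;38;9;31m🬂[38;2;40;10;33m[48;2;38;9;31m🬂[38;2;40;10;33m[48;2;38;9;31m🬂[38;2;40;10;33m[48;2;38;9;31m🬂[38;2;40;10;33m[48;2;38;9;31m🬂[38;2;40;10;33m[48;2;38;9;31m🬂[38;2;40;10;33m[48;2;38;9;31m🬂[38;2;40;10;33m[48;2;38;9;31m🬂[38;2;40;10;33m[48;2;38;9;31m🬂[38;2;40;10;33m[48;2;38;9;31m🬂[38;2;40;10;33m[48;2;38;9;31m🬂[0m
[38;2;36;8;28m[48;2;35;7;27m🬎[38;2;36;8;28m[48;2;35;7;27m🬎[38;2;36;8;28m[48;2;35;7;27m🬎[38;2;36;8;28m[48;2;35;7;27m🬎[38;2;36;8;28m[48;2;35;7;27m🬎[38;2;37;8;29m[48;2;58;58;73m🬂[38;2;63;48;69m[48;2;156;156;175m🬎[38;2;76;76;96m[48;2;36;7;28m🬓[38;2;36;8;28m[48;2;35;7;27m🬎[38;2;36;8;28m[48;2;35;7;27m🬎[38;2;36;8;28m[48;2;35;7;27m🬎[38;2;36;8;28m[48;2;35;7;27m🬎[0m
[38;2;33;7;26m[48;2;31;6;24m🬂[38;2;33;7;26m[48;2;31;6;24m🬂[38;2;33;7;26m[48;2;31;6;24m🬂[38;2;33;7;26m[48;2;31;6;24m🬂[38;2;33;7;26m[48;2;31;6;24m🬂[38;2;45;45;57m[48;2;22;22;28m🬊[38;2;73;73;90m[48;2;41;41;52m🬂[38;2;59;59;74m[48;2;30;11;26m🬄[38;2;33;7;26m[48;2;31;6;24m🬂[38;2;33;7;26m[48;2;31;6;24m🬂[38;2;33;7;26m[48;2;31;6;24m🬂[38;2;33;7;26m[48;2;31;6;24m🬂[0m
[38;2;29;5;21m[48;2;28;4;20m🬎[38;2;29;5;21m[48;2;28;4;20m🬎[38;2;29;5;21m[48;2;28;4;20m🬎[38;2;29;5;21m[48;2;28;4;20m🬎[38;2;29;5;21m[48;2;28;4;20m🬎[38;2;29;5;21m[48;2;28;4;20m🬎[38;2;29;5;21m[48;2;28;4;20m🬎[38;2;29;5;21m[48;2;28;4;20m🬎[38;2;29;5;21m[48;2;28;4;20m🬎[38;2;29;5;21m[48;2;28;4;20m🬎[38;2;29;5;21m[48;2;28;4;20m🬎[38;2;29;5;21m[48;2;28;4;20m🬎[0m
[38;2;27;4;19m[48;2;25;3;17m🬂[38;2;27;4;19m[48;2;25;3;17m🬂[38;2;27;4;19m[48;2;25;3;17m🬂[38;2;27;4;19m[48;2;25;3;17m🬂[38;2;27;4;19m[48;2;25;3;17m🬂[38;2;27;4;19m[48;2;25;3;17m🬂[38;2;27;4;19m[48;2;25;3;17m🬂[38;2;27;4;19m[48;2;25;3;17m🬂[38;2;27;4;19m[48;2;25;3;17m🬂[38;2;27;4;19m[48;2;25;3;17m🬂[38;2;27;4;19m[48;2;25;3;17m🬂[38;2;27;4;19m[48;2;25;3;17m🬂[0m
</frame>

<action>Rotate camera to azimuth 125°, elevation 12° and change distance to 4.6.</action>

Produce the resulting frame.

<frame>
[38;2;44;12;37m[48;2;41;10;34m🬂[38;2;44;12;37m[48;2;41;10;34m🬂[38;2;44;12;37m[48;2;41;10;34m🬂[38;2;44;12;37m[48;2;41;10;34m🬂[38;2;44;12;37m[48;2;41;10;34m🬂[38;2;44;12;37m[48;2;41;10;34m🬂[38;2;44;12;37m[48;2;41;10;34m🬂[38;2;44;12;37m[48;2;41;10;34m🬂[38;2;44;12;37m[48;2;41;10;34m🬂[38;2;44;12;37m[48;2;41;10;34m🬂[38;2;44;12;37m[48;2;41;10;34m🬂[38;2;44;12;37m[48;2;41;10;34m🬂[0m
[38;2;40;10;33m[48;2;38;9;31m🬂[38;2;40;10;33m[48;2;38;9;31m🬂[38;2;40;10;33m[48;2;38;9;31m🬂[38;2;40;10;33m[48;2;38;9;31m🬂[38;2;39;9;32m[48;2;69;69;87m🬝[38;2;39;9;32m[48;2;77;77;97m🬆[38;2;40;10;33m[48;2;81;81;102m🬂[38;2;39;9;32m[48;2;77;77;97m🬎[38;2;40;10;33m[48;2;38;9;31m🬂[38;2;40;10;33m[48;2;38;9;31m🬂[38;2;40;10;33m[48;2;38;9;31m🬂[38;2;40;10;33m[48;2;38;9;31m🬂[0m
[38;2;36;8;28m[48;2;35;7;27m🬎[38;2;36;8;28m[48;2;35;7;27m🬎[38;2;36;8;28m[48;2;35;7;27m🬎[38;2;36;7;28m[48;2;41;41;51m🬝[38;2;68;68;86m[48;2;60;60;76m🬉[38;2;123;123;142m[48;2;81;81;98m🬉[38;2;172;172;191m[48;2;126;126;145m🬌[38;2;98;98;117m[48;2;75;75;93m🬄[38;2;62;62;78m[48;2;36;8;28m🬲[38;2;36;8;28m[48;2;35;7;27m🬎[38;2;36;8;28m[48;2;35;7;27m🬎[38;2;36;8;28m[48;2;35;7;27m🬎[0m
[38;2;33;7;26m[48;2;31;6;24m🬂[38;2;33;7;26m[48;2;31;6;24m🬂[38;2;33;7;26m[48;2;31;6;24m🬂[38;2;38;38;48m[48;2;30;10;26m🬁[38;2;52;52;66m[48;2;40;40;50m🬊[38;2;60;60;75m[48;2;49;49;62m🬊[38;2;71;71;87m[48;2;53;53;67m🬂[38;2;61;61;76m[48;2;50;50;63m🬆[38;2;49;49;62m[48;2;33;20;34m🬕[38;2;33;7;26m[48;2;31;6;24m🬂[38;2;33;7;26m[48;2;31;6;24m🬂[38;2;33;7;26m[48;2;31;6;24m🬂[0m
[38;2;29;5;21m[48;2;28;4;20m🬎[38;2;29;5;21m[48;2;28;4;20m🬎[38;2;29;5;21m[48;2;28;4;20m🬎[38;2;29;5;21m[48;2;28;4;20m🬎[38;2;31;31;39m[48;2;24;10;21m🬁[38;2;34;34;43m[48;2;23;15;24m🬊[38;2;41;41;51m[48;2;24;24;30m🬂[38;2;38;38;47m[48;2;25;13;24m🬂[38;2;25;25;31m[48;2;28;4;20m🬀[38;2;29;5;21m[48;2;28;4;20m🬎[38;2;29;5;21m[48;2;28;4;20m🬎[38;2;29;5;21m[48;2;28;4;20m🬎[0m
[38;2;27;4;19m[48;2;25;3;17m🬂[38;2;27;4;19m[48;2;25;3;17m🬂[38;2;27;4;19m[48;2;25;3;17m🬂[38;2;27;4;19m[48;2;25;3;17m🬂[38;2;27;4;19m[48;2;25;3;17m🬂[38;2;27;4;19m[48;2;25;3;17m🬂[38;2;27;4;19m[48;2;25;3;17m🬂[38;2;27;4;19m[48;2;25;3;17m🬂[38;2;27;4;19m[48;2;25;3;17m🬂[38;2;27;4;19m[48;2;25;3;17m🬂[38;2;27;4;19m[48;2;25;3;17m🬂[38;2;27;4;19m[48;2;25;3;17m🬂[0m
</frame>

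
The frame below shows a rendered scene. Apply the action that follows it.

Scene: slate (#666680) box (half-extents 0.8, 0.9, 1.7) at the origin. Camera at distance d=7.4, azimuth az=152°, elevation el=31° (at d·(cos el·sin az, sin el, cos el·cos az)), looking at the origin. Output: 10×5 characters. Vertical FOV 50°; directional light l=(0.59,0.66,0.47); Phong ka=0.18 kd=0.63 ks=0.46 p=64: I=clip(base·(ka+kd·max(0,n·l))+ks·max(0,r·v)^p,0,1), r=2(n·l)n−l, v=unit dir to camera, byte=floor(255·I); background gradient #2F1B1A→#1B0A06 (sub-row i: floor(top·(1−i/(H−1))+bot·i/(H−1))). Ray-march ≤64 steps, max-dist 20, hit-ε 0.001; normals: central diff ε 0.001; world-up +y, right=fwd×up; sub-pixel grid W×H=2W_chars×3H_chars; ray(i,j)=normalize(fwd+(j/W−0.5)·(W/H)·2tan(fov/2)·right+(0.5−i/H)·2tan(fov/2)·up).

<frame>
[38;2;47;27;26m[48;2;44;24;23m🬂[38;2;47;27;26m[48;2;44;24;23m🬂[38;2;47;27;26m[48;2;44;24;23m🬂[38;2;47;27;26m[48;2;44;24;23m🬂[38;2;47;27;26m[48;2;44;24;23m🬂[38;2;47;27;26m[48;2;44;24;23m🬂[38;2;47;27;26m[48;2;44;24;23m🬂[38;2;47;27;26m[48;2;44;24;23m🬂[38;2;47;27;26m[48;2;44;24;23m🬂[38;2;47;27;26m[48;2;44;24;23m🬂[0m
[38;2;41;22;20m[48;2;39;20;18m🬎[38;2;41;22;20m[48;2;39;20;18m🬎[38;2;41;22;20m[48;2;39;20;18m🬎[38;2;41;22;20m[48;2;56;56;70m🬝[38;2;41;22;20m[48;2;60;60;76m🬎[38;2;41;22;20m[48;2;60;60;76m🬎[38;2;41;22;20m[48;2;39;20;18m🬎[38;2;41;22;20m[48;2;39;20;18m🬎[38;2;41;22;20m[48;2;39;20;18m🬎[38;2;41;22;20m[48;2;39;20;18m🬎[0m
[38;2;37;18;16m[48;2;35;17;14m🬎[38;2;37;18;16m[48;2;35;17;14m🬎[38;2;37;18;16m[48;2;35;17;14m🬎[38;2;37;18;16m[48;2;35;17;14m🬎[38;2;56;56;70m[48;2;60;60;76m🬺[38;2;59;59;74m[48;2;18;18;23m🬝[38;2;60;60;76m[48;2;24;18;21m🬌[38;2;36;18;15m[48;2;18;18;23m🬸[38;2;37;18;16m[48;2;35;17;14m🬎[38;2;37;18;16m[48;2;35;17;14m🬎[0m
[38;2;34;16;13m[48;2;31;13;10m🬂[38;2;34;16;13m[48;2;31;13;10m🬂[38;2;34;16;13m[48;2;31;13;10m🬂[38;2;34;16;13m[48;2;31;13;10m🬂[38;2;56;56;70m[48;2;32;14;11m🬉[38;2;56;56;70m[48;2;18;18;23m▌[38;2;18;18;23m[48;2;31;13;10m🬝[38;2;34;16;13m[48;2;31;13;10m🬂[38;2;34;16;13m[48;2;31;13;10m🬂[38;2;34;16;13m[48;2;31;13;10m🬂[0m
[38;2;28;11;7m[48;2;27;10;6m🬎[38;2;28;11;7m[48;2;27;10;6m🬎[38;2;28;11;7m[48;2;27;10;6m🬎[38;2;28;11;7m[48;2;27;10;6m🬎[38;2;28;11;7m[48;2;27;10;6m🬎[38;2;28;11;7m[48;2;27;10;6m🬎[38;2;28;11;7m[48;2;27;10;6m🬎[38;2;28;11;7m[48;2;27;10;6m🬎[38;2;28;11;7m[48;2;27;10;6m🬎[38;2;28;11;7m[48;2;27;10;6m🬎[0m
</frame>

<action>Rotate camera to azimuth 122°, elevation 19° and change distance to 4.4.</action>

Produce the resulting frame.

<frame>
[38;2;47;27;26m[48;2;44;24;23m🬂[38;2;47;27;26m[48;2;44;24;23m🬂[38;2;47;27;26m[48;2;44;24;23m🬂[38;2;47;27;26m[48;2;44;24;23m🬂[38;2;47;27;26m[48;2;44;24;23m🬂[38;2;47;27;26m[48;2;44;24;23m🬂[38;2;47;27;26m[48;2;44;24;23m🬂[38;2;47;27;26m[48;2;44;24;23m🬂[38;2;47;27;26m[48;2;44;24;23m🬂[38;2;47;27;26m[48;2;44;24;23m🬂[0m
[38;2;41;22;20m[48;2;39;20;18m🬎[38;2;41;22;20m[48;2;39;20;18m🬎[38;2;42;23;21m[48;2;58;58;73m🬂[38;2;42;23;21m[48;2;58;58;73m🬂[38;2;42;23;21m[48;2;58;58;73m🬂[38;2;42;23;21m[48;2;58;58;73m🬂[38;2;42;23;21m[48;2;59;59;74m🬂[38;2;41;22;20m[48;2;60;60;76m🬎[38;2;60;60;76m[48;2;36;21;21m🬏[38;2;41;22;20m[48;2;39;20;18m🬎[0m
[38;2;37;18;16m[48;2;35;17;14m🬎[38;2;37;18;16m[48;2;35;17;14m🬎[38;2;56;56;70m[48;2;56;56;70m [38;2;56;56;70m[48;2;56;56;70m [38;2;56;56;70m[48;2;56;56;70m [38;2;56;56;70m[48;2;56;56;70m [38;2;56;56;70m[48;2;56;56;70m [38;2;56;56;70m[48;2;56;56;70m [38;2;56;56;70m[48;2;18;18;23m🬄[38;2;37;18;16m[48;2;35;17;14m🬎[0m
[38;2;34;16;13m[48;2;31;13;10m🬂[38;2;34;16;13m[48;2;31;13;10m🬂[38;2;56;56;70m[48;2;31;13;10m🬎[38;2;56;56;70m[48;2;31;13;10m🬬[38;2;56;56;70m[48;2;56;56;70m [38;2;56;56;70m[48;2;56;56;70m [38;2;56;56;70m[48;2;56;56;70m [38;2;56;56;70m[48;2;56;56;70m [38;2;18;18;23m[48;2;32;14;11m▌[38;2;34;16;13m[48;2;31;13;10m🬂[0m
[38;2;28;11;7m[48;2;27;10;6m🬎[38;2;28;11;7m[48;2;27;10;6m🬎[38;2;28;11;7m[48;2;27;10;6m🬎[38;2;28;11;7m[48;2;27;10;6m🬎[38;2;56;56;70m[48;2;27;10;6m🬁[38;2;56;56;70m[48;2;27;10;6m🬂[38;2;56;56;70m[48;2;27;10;6m🬎[38;2;56;56;70m[48;2;27;10;6m🬬[38;2;18;18;23m[48;2;27;10;6m🬀[38;2;28;11;7m[48;2;27;10;6m🬎[0m
</frame>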